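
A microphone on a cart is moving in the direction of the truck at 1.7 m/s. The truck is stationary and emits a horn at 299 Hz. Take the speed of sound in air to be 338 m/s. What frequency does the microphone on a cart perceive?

301 Hz

Only the observer moves, toward the source, so f' = f · (v + v_o)/v.
f' = 299 × (338 + 1.7)/338 = 299 × 339.7/338 ≈ 301 Hz.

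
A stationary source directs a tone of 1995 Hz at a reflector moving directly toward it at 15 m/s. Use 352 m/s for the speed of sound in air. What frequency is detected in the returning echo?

2173 Hz

The reflector first receives the wave as a moving observer: f₁ = f₀ · (v + u)/v = 1995 × (352 + 15)/352 ≈ 2080 Hz.
The reflection then acts as a moving source: f₂ = f₁ · v/(v − u) ≈ 2173 Hz.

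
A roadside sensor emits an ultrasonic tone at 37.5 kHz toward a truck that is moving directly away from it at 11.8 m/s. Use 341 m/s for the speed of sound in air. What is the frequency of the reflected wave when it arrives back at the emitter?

The truck first receives the wave as a moving observer: f₁ = f₀ · (v − u)/v = 37.5 × (341 − 11.8)/341 ≈ 36.2 kHz.
On reflection it acts as a source moving away from the stationary detector: f₂ = f₁ · v/(v + u) = 36.2 × 341/352.8 ≈ 35.0 kHz.
Equivalently f₂ = f₀ · (v − u)/(v + u).

35.0 kHz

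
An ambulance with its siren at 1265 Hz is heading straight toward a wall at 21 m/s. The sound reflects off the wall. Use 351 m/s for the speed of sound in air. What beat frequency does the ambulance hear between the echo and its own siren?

The wall receives the sound from a moving source: f₁ = f₀ · v/(v − v_e) = 1265 × 351/330 ≈ 1345.5 Hz.
On the return leg the ambulance is a moving observer: f₂ = f₁ · (v + v_e)/v = 1345.5 × 372/351 ≈ 1426.0 Hz.
Equivalently f₂ = f₀ · (v + v_e)/(v − v_e).
Beat against the emitted tone: |f₂ − f₀| = 2v_e·f₀/(v − v_e) = 2 × 21 × 1265/330 ≈ 161 Hz.

161 Hz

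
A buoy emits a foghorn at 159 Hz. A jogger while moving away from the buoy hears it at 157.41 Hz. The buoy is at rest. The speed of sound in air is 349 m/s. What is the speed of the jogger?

3.5 m/s

f' = f · (v − v_o)/v ⇒ v_o = v · |f'/f − 1|.
v_o = 349 × |157.41/159 − 1| = 349 × 0.01 ≈ 3.5 m/s.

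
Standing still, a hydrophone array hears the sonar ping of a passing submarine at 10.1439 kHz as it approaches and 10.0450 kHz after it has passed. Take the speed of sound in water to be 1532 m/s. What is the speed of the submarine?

f₁/f₂ = (v + v_s)/(v − v_s), so v_s = v · (f₁ − f₂)/(f₁ + f₂).
v_s = 1532 × (10.1439 − 10.0450)/(10.1439 + 10.0450) = 1532 × 0.0989/20.1889 ≈ 7.5 m/s.

7.5 m/s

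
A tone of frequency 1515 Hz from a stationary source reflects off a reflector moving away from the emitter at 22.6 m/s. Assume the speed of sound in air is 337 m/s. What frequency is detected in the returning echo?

1325 Hz

The reflector first receives the wave as a moving observer: f₁ = f₀ · (v − u)/v = 1515 × (337 − 22.6)/337 ≈ 1413 Hz.
The reflection then acts as a moving source: f₂ = f₁ · v/(v + u) ≈ 1325 Hz.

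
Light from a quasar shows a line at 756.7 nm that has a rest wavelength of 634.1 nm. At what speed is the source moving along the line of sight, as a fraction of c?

λ'/λ₀ = 1.1933 > 1 (redshift), so the source is receding.
λ'/λ₀ = √((1 + β)/(1 − β)) for a receding source ⇒ β = (r² − 1)/(r² + 1) with r = λ'/λ₀.
β = (1.4241 − 1)/(1.4241 + 1) ≈ 0.175.

0.175c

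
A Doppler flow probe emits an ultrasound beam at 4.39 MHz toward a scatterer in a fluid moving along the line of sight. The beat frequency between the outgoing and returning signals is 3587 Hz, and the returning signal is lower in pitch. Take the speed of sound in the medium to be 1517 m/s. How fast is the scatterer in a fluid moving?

0.62 m/s

Double Doppler shift off a moving reflector: f₂ = f₀ · (v + u)/(v − u) (u > 0 toward emitter).
Returning signal is lower, so f₂ = f₀ − Δf = 4390000 − 3587 = 4386413 Hz.
Rearranging, u = v · (f₂ − f₀)/(f₂ + f₀) = 1517 × -3587/8776413 ≈ -0.62 m/s.
So the scatterer in a fluid is moving at 0.62 m/s away from the emitter.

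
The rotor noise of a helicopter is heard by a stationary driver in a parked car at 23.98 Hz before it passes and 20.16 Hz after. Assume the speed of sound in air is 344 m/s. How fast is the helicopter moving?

f₁/f₂ = (v + v_s)/(v − v_s), so v_s = v · (f₁ − f₂)/(f₁ + f₂).
v_s = 344 × (23.98 − 20.16)/(23.98 + 20.16) = 344 × 3.82/44.14 ≈ 30 m/s.

30 m/s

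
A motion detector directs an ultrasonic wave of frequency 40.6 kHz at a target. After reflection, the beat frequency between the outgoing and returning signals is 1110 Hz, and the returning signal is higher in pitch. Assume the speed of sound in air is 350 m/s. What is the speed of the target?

Double Doppler shift off a moving reflector: f₂ = f₀ · (v + u)/(v − u) (u > 0 toward emitter).
Returning signal is higher, so f₂ = f₀ + Δf = 40600 + 1110 = 41710 Hz.
Rearranging, u = v · (f₂ − f₀)/(f₂ + f₀) = 350 × 1110/82310 ≈ 4.7 m/s.
So the target is moving at 4.7 m/s toward the emitter.

4.7 m/s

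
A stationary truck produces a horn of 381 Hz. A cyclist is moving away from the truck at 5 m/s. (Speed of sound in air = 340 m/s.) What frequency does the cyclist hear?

Only the observer moves, away from the source, so f' = f · (v − v_o)/v.
f' = 381 × (340 − 5)/340 = 381 × 335/340 ≈ 375 Hz.

375 Hz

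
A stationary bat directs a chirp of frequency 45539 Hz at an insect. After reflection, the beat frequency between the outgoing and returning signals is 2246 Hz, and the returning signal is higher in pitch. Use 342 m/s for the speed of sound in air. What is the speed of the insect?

Double Doppler shift off a moving reflector: f₂ = f₀ · (v + u)/(v − u) (u > 0 toward emitter).
Returning signal is higher, so f₂ = f₀ + Δf = 45539 + 2246 = 47785 Hz.
Rearranging, u = v · (f₂ − f₀)/(f₂ + f₀) = 342 × 2246/93324 ≈ 8.2 m/s.
So the insect is moving at 8.2 m/s toward the emitter.

8.2 m/s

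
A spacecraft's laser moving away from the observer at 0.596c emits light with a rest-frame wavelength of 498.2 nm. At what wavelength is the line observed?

Relativistic Doppler for wavelength: λ' = λ₀ · √((1 + β)/(1 − β)).
λ' = 498.2 × √(1.5960/0.4040) = 498.2 × 1.98759 ≈ 990.2 nm.

990.2 nm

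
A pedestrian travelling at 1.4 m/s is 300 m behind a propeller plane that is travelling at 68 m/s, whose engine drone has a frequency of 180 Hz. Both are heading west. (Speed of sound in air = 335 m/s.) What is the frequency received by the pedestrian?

150 Hz

The pedestrian is behind, so the propeller plane is moving away from it while the pedestrian is moving toward the propeller plane.
General Doppler shift: f' = f · (v + v_o)/(v + v_s).
f' = 180 × (335 + 1.4)/(335 + 68) = 180 × 336.4/403 ≈ 150 Hz.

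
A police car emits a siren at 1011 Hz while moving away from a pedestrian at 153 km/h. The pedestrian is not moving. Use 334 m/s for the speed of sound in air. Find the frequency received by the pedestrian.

897 Hz

153 km/h = 42.5 m/s.
Only the source moves, away from the listener, so f' = f · v/(v + v_s).
f' = 1011 × 334/(334 + 42.5) = 1011 × 334/376.5 ≈ 897 Hz.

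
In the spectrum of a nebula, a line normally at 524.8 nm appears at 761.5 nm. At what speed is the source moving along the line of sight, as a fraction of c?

λ'/λ₀ = 1.4510 > 1 (redshift), so the source is receding.
λ'/λ₀ = √((1 + β)/(1 − β)) for a receding source ⇒ β = (r² − 1)/(r² + 1) with r = λ'/λ₀.
β = (2.1055 − 1)/(2.1055 + 1) ≈ 0.356.

0.356c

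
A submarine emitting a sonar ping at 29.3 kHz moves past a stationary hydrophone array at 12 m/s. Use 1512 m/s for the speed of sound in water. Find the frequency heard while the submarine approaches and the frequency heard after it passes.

Approaching: f₁ = f · v/(v − v_s) = 29.3 × 1512/1500 ≈ 29.5 kHz.
Receding: f₂ = f · v/(v + v_s) = 29.3 × 1512/1524 ≈ 29.1 kHz.

29.5 kHz approaching; 29.1 kHz receding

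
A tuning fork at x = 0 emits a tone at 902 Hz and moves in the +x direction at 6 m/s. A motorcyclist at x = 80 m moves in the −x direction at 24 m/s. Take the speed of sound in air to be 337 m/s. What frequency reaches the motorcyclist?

984 Hz

The observer lies on the +x side, so the source is heading toward the observer and the observer is heading toward the source.
General Doppler shift: f' = f · (v + v_o)/(v − v_s).
f' = 902 × (337 + 24)/(337 − 6) = 902 × 361/331 ≈ 984 Hz.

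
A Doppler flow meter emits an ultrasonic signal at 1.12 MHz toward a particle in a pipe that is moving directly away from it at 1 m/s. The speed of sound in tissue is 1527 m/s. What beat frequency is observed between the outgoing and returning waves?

The particle in a pipe first receives the wave as a moving observer: f₁ = f₀ · (v − u)/v = 1.12 × (1527 − 1)/1527 ≈ 1.119267 MHz.
On reflection it acts as a source moving away from the stationary detector: f₂ = f₁ · v/(v + u) = 1.119267 × 1527/1528 ≈ 1.118534 MHz.
Beat frequency (with f₀ = 1120000 Hz): |f₂ − f₀| = 2u·f₀/(v + u) = 2 × 1 × 1120000/1528 ≈ 1466 Hz.

1466 Hz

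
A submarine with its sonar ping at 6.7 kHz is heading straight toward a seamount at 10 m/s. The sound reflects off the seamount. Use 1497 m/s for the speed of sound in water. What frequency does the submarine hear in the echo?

6.79 kHz

The seamount receives the sound from a moving source: f₁ = f₀ · v/(v − v_e) = 6.7 × 1497/1487 ≈ 6.75 kHz.
On the return leg the submarine is a moving observer: f₂ = f₁ · (v + v_e)/v = 6.75 × 1507/1497 ≈ 6.79 kHz.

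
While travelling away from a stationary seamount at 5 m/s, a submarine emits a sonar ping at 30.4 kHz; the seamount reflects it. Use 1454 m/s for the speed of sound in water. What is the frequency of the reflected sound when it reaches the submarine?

30.2 kHz

The seamount receives the sound from a moving source: f₁ = f₀ · v/(v + v_e) = 30.4 × 1454/1459 ≈ 30.3 kHz.
On the return leg the submarine is a moving observer: f₂ = f₁ · (v − v_e)/v = 30.3 × 1449/1454 ≈ 30.2 kHz.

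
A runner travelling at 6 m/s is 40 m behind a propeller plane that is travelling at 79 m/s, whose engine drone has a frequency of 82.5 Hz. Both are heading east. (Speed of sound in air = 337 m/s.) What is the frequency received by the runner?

The runner is behind, so the propeller plane is moving away from it while the runner is moving toward the propeller plane.
With source receding and observer approaching, f' = f · (v + v_o)/(v + v_s).
f' = 82.5 × (337 + 6)/(337 + 79) = 82.5 × 343/416 ≈ 68 Hz.

68 Hz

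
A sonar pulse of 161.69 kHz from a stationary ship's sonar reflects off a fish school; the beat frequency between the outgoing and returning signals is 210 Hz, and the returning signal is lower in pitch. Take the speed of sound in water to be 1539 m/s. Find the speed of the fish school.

1.00 m/s

Double Doppler shift off a moving reflector: f₂ = f₀ · (v + u)/(v − u) (u > 0 toward emitter).
Returning signal is lower, so f₂ = f₀ − Δf = 161690 − 210 = 161480 Hz.
Rearranging, u = v · (f₂ − f₀)/(f₂ + f₀) = 1539 × -210/323170 ≈ -1.00 m/s.
So the fish school is moving at 1.00 m/s away from the emitter.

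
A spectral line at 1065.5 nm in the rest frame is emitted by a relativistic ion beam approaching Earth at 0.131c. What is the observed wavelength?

934.0 nm

Relativistic Doppler for wavelength: λ' = λ₀ · √((1 − β)/(1 + β)).
λ' = 1065.5 × √(0.8690/1.1310) = 1065.5 × 0.87655 ≈ 934.0 nm.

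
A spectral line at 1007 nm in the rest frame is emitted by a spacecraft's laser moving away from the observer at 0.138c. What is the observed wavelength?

1157.0 nm

Relativistic Doppler for wavelength: λ' = λ₀ · √((1 + β)/(1 − β)).
λ' = 1007 × √(1.1380/0.8620) = 1007 × 1.14899 ≈ 1157.0 nm.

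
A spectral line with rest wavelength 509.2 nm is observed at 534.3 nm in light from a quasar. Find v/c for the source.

0.048

λ'/λ₀ = 1.0493 > 1 (redshift), so the source is receding.
λ'/λ₀ = √((1 + β)/(1 − β)) for a receding source ⇒ β = (r² − 1)/(r² + 1) with r = λ'/λ₀.
β = (1.1010 − 1)/(1.1010 + 1) ≈ 0.048.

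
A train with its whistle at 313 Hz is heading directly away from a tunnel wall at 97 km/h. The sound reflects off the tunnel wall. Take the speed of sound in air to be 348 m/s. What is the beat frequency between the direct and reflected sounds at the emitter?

97 km/h = 26.94 m/s.
The tunnel wall receives the sound from a moving source: f₁ = f₀ · v/(v + v_e) = 313 × 348/374.94 ≈ 290.5 Hz.
On the return leg the train is a moving observer: f₂ = f₁ · (v − v_e)/v = 290.5 × 321.06/348 ≈ 268.0 Hz.
Equivalently f₂ = f₀ · (v − v_e)/(v + v_e).
Beat against the emitted tone: |f₂ − f₀| = 2v_e·f₀/(v + v_e) = 2 × 26.94 × 313/374.94 ≈ 45.0 Hz.

45.0 Hz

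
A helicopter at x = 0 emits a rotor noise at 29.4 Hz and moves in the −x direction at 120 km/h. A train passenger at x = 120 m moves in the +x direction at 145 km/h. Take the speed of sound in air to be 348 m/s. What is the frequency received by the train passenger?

23.7 Hz

120 km/h = 33.33 m/s; 145 km/h = 40.28 m/s.
The observer lies on the +x side, so the source is heading away from the observer and the observer is heading away from the source.
Both move, so f' = f · (v − v_o)/(v + v_s).
f' = 29.4 × (348 − 40.28)/(348 + 33.33) = 29.4 × 307.72/381.33 ≈ 23.7 Hz.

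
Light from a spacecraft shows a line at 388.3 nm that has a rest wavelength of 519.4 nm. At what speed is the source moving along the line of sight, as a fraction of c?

λ'/λ₀ = 0.7476 < 1 (blueshift), so the source is approaching.
λ'/λ₀ = √((1 − β)/(1 + β)) for an approaching source ⇒ β = (1 − r²)/(1 + r²) with r = λ'/λ₀.
β = (1 − 0.5589)/(1 + 0.5589) ≈ 0.283.

0.283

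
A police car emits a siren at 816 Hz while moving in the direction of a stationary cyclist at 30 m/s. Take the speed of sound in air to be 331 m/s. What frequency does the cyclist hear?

Moving source, stationary observer: f' = f · v/(v − v_s) since the source is approaching.
f' = 816 × 331/(331 − 30) = 816 × 331/301 ≈ 897 Hz.

897 Hz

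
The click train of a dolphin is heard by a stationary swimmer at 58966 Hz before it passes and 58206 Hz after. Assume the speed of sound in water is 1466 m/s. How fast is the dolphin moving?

f₁/f₂ = (v + v_s)/(v − v_s), so v_s = v · (f₁ − f₂)/(f₁ + f₂).
v_s = 1466 × (58966 − 58206)/(58966 + 58206) = 1466 × 760/117172 ≈ 9.5 m/s.

9.5 m/s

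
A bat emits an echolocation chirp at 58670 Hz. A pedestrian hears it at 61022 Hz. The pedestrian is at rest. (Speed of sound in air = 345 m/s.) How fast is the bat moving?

13.3 m/s

f' > f, so the bat is approaching.
f' = f · v/(v − v_s) ⇒ v_s = v · |1 − f/f'|.
v_s = 345 × |1 − 58670/61022| = 345 × 0.03854 ≈ 13.3 m/s.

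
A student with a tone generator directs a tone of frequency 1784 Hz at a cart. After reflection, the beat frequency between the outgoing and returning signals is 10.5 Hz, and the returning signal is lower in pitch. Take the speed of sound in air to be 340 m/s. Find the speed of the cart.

1.00 m/s

Double Doppler shift off a moving reflector: f₂ = f₀ · (v + u)/(v − u) (u > 0 toward emitter).
Returning signal is lower, so f₂ = f₀ − Δf = 1784 − 10.5 = 1773.5 Hz.
Rearranging, u = v · (f₂ − f₀)/(f₂ + f₀) = 340 × -10.5/3557.5 ≈ -1.00 m/s.
So the cart is moving at 1.00 m/s away from the emitter.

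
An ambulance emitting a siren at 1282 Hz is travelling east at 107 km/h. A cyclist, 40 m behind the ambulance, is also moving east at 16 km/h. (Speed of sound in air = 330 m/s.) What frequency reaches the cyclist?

1192 Hz

107 km/h = 29.72 m/s; 16 km/h = 4.444 m/s.
The cyclist is behind, so the ambulance is moving away from it while the cyclist is moving toward the ambulance.
General Doppler shift: f' = f · (v + v_o)/(v + v_s).
f' = 1282 × (330 + 4.444)/(330 + 29.72) = 1282 × 334.44/359.72 ≈ 1192 Hz.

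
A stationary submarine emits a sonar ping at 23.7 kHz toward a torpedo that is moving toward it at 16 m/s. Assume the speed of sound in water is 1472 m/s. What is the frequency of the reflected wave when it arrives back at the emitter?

The torpedo first receives the wave as a moving observer: f₁ = f₀ · (v + u)/v = 23.7 × (1472 + 16)/1472 ≈ 24.0 kHz.
The reflection then acts as a moving source: f₂ = f₁ · v/(v − u) ≈ 24.2 kHz.
Equivalently f₂ = f₀ · (v + u)/(v − u).

24.2 kHz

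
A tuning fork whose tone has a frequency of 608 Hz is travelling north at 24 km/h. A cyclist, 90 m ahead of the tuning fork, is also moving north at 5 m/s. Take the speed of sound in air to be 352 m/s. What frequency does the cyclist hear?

24 km/h = 6.667 m/s.
The cyclist is ahead, so the tuning fork is moving toward it while the cyclist is moving away from the tuning fork.
Both move, so f' = f · (v − v_o)/(v − v_s).
f' = 608 × (352 − 5)/(352 − 6.667) = 608 × 347/345.33 ≈ 611 Hz.

611 Hz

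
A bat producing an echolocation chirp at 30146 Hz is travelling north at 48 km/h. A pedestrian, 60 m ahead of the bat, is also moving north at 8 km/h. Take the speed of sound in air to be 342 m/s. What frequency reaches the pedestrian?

48 km/h = 13.33 m/s; 8 km/h = 2.222 m/s.
The pedestrian is ahead, so the bat is moving toward it while the pedestrian is moving away from the bat.
Both move, so f' = f · (v − v_o)/(v − v_s).
f' = 30146 × (342 − 2.222)/(342 − 13.33) = 30146 × 339.78/328.67 ≈ 31165 Hz.

31165 Hz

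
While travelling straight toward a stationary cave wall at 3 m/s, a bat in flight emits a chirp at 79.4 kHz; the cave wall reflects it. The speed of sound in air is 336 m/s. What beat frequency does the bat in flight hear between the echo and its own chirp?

The cave wall receives the sound from a moving source: f₁ = f₀ · v/(v − v_e) = 79.4 × 336/333 ≈ 80.115 kHz.
On the return leg the bat in flight is a moving observer: f₂ = f₁ · (v + v_e)/v = 80.115 × 339/336 ≈ 80.831 kHz.
Equivalently f₂ = f₀ · (v + v_e)/(v − v_e).
Beat against the emitted tone (with f₀ = 79400 Hz): |f₂ − f₀| = 2v_e·f₀/(v − v_e) = 2 × 3 × 79400/333 ≈ 1431 Hz.

1431 Hz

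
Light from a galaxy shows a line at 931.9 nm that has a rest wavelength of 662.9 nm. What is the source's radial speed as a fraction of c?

0.328c

λ'/λ₀ = 1.4058 > 1 (redshift), so the source is receding.
λ'/λ₀ = √((1 + β)/(1 − β)) for a receding source ⇒ β = (r² − 1)/(r² + 1) with r = λ'/λ₀.
β = (1.9763 − 1)/(1.9763 + 1) ≈ 0.328.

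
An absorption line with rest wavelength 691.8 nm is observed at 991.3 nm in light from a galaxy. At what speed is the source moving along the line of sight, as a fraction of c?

λ'/λ₀ = 1.4329 > 1 (redshift), so the source is receding.
λ'/λ₀ = √((1 + β)/(1 − β)) for a receding source ⇒ β = (r² − 1)/(r² + 1) with r = λ'/λ₀.
β = (2.0533 − 1)/(2.0533 + 1) ≈ 0.345.

0.345c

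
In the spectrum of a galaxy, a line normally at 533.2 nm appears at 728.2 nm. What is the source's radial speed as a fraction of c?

λ'/λ₀ = 1.3657 > 1 (redshift), so the source is receding.
λ'/λ₀ = √((1 + β)/(1 − β)) for a receding source ⇒ β = (r² − 1)/(r² + 1) with r = λ'/λ₀.
β = (1.8652 − 1)/(1.8652 + 1) ≈ 0.302.

0.302c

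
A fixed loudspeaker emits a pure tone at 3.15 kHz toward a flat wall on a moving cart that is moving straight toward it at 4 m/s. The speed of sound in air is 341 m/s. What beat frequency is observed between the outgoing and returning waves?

75 Hz

The flat wall on a moving cart first receives the wave as a moving observer: f₁ = f₀ · (v + u)/v = 3.15 × (341 + 4)/341 ≈ 3.1870 kHz.
The reflection then acts as a moving source: f₂ = f₁ · v/(v − u) ≈ 3.2248 kHz.
Beat frequency (with f₀ = 3150 Hz): |f₂ − f₀| = 2u·f₀/(v − u) = 2 × 4 × 3150/337 ≈ 75 Hz.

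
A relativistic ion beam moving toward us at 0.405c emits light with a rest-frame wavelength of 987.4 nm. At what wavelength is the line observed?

Relativistic Doppler for wavelength: λ' = λ₀ · √((1 − β)/(1 + β)).
λ' = 987.4 × √(0.5950/1.4050) = 987.4 × 0.65076 ≈ 642.6 nm.

642.6 nm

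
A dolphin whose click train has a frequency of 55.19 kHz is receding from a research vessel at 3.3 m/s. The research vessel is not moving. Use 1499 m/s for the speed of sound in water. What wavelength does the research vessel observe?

Moving source, stationary observer: f' = f · v/(v + v_s) since the source is receding.
f' = 55.19 × 1499/(1499 + 3.3) ≈ 55.1 kHz.
λ' = v/f' = 1499/55068.8 ≈ 2.7 cm.

2.7 cm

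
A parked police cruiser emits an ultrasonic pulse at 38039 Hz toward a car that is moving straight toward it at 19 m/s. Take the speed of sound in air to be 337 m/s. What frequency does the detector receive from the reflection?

The car first receives the wave as a moving observer: f₁ = f₀ · (v + u)/v = 38039 × (337 + 19)/337 ≈ 40184 Hz.
The reflection then acts as a moving source: f₂ = f₁ · v/(v − u) ≈ 42585 Hz.

42585 Hz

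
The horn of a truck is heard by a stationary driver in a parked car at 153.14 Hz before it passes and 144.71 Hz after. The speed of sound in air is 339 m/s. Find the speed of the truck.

f₁/f₂ = (v + v_s)/(v − v_s), so v_s = v · (f₁ − f₂)/(f₁ + f₂).
v_s = 339 × (153.14 − 144.71)/(153.14 + 144.71) = 339 × 8.43/297.85 ≈ 9.6 m/s.

9.6 m/s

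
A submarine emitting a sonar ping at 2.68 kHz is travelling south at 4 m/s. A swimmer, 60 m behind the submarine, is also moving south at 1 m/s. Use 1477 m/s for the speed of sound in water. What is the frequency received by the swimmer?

The swimmer is behind, so the submarine is moving away from it while the swimmer is moving toward the submarine.
Both move, so f' = f · (v + v_o)/(v + v_s).
f' = 2.68 × (1477 + 1)/(1477 + 4) = 2.68 × 1478/1481 ≈ 2.67 kHz.

2.67 kHz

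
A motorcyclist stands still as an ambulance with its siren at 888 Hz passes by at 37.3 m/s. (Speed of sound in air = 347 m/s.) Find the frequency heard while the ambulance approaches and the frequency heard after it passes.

995 Hz approaching; 802 Hz receding

Approaching: f₁ = f · v/(v − v_s) = 888 × 347/309.7 ≈ 995 Hz.
Receding: f₂ = f · v/(v + v_s) = 888 × 347/384.3 ≈ 802 Hz.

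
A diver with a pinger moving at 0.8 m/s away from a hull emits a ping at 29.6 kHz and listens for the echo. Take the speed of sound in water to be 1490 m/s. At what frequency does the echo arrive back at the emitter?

29.6 kHz

The hull receives the sound from a moving source: f₁ = f₀ · v/(v + v_e) = 29.6 × 1490/1490.8 ≈ 29.6 kHz.
On the return leg the diver with a pinger is a moving observer: f₂ = f₁ · (v − v_e)/v = 29.6 × 1489.2/1490 ≈ 29.6 kHz.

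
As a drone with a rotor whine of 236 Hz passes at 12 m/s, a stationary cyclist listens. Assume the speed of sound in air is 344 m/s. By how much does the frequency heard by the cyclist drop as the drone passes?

Approaching: f₁ = f · v/(v − v_s) = 236 × 344/332 ≈ 244.5 Hz.
Receding: f₂ = f · v/(v + v_s) = 236 × 344/356 ≈ 228.0 Hz.
Drop: f₁ − f₂ = 2f·v·v_s/(v² − v_s²) = 2 × 236 × 344 × 12/(344² − 12²) ≈ 16.5 Hz.

16.5 Hz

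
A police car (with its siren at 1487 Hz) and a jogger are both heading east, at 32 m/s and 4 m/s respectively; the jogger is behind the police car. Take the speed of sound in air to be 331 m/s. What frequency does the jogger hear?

1372 Hz

The jogger is behind, so the police car is moving away from it while the jogger is moving toward the police car.
With source receding and observer approaching, f' = f · (v + v_o)/(v + v_s).
f' = 1487 × (331 + 4)/(331 + 32) = 1487 × 335/363 ≈ 1372 Hz.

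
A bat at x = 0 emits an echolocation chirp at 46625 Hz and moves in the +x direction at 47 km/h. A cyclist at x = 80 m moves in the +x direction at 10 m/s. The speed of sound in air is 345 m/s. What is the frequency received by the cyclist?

47 km/h = 13.06 m/s.
The observer lies on the +x side, so the source is heading toward the observer and the observer is heading away from the source.
Both move, so f' = f · (v − v_o)/(v − v_s).
f' = 46625 × (345 − 10)/(345 − 13.06) = 46625 × 335/331.94 ≈ 47054 Hz.

47054 Hz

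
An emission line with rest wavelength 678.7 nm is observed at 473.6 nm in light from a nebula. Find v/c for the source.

λ'/λ₀ = 0.6978 < 1 (blueshift), so the source is approaching.
λ'/λ₀ = √((1 − β)/(1 + β)) for an approaching source ⇒ β = (1 − r²)/(1 + r²) with r = λ'/λ₀.
β = (1 − 0.4869)/(1 + 0.4869) ≈ 0.345.

0.345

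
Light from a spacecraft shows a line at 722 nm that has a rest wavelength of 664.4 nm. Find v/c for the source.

λ'/λ₀ = 1.0867 > 1 (redshift), so the source is receding.
λ'/λ₀ = √((1 + β)/(1 − β)) for a receding source ⇒ β = (r² − 1)/(r² + 1) with r = λ'/λ₀.
β = (1.1809 − 1)/(1.1809 + 1) ≈ 0.083.

0.083c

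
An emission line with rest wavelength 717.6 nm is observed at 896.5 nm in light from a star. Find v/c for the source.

λ'/λ₀ = 1.2493 > 1 (redshift), so the source is receding.
λ'/λ₀ = √((1 + β)/(1 − β)) for a receding source ⇒ β = (r² − 1)/(r² + 1) with r = λ'/λ₀.
β = (1.5608 − 1)/(1.5608 + 1) ≈ 0.219.

0.219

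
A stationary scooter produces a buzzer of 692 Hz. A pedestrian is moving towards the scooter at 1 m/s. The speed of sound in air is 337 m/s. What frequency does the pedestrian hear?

Moving observer, stationary source: f' = f · (v + v_o)/v.
f' = 692 × (337 + 1)/337 = 692 × 338/337 ≈ 694 Hz.

694 Hz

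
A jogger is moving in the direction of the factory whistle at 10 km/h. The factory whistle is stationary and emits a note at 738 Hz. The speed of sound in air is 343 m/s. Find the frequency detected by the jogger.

10 km/h = 2.778 m/s.
Only the observer moves, toward the source, so f' = f · (v + v_o)/v.
f' = 738 × (343 + 2.778)/343 = 738 × 345.78/343 ≈ 744 Hz.

744 Hz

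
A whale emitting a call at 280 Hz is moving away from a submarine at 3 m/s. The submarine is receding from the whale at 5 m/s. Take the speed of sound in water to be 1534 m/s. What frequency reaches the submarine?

279 Hz

General Doppler shift: f' = f · (v − v_o)/(v + v_s).
f' = 280 × (1534 − 5)/(1534 + 3) = 280 × 1529/1537 ≈ 279 Hz.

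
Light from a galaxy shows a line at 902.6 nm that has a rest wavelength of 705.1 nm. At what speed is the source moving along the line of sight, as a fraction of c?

λ'/λ₀ = 1.2801 > 1 (redshift), so the source is receding.
λ'/λ₀ = √((1 + β)/(1 − β)) for a receding source ⇒ β = (r² − 1)/(r² + 1) with r = λ'/λ₀.
β = (1.6387 − 1)/(1.6387 + 1) ≈ 0.242.

0.242c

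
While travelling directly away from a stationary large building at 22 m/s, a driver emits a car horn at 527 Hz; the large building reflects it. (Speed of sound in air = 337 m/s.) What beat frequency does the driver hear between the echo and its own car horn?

65 Hz

The large building receives the sound from a moving source: f₁ = f₀ · v/(v + v_e) = 527 × 337/359 ≈ 494.7 Hz.
On the return leg the driver is a moving observer: f₂ = f₁ · (v − v_e)/v = 494.7 × 315/337 ≈ 462.4 Hz.
Equivalently f₂ = f₀ · (v − v_e)/(v + v_e).
Beat against the emitted tone: |f₂ − f₀| = 2v_e·f₀/(v + v_e) = 2 × 22 × 527/359 ≈ 65 Hz.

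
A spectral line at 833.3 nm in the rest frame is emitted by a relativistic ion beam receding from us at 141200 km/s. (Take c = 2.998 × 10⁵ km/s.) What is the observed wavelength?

β = v/c = 141200/299800 = 0.4710.
Relativistic Doppler for wavelength: λ' = λ₀ · √((1 + β)/(1 − β)).
λ' = 833.3 × √(1.4710/0.5290) = 833.3 × 1.66751 ≈ 1389.5 nm.

1389.5 nm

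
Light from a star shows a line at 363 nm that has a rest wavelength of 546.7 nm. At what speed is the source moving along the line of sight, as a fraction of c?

λ'/λ₀ = 0.6640 < 1 (blueshift), so the source is approaching.
λ'/λ₀ = √((1 − β)/(1 + β)) for an approaching source ⇒ β = (1 − r²)/(1 + r²) with r = λ'/λ₀.
β = (1 − 0.4409)/(1 + 0.4409) ≈ 0.388.

0.388c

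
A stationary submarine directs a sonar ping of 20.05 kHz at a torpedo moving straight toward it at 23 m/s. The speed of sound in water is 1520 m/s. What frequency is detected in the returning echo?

At the torpedo (a moving observer), f₁ = f₀ · (v + u)/v = 20.05 × 1543/1520 ≈ 20.4 kHz.
The reflection then acts as a moving source: f₂ = f₁ · v/(v − u) ≈ 20.7 kHz.

20.7 kHz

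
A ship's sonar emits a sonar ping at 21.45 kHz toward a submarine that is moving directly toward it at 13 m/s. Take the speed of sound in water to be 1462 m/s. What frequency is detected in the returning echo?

21.8 kHz

The submarine first receives the wave as a moving observer: f₁ = f₀ · (v + u)/v = 21.45 × (1462 + 13)/1462 ≈ 21.6 kHz.
The reflection then acts as a moving source: f₂ = f₁ · v/(v − u) ≈ 21.8 kHz.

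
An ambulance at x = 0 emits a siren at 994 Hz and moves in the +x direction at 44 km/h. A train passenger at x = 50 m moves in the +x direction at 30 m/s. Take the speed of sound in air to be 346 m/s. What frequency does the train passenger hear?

44 km/h = 12.22 m/s.
The observer lies on the +x side, so the source is heading toward the observer and the observer is heading away from the source.
General Doppler shift: f' = f · (v − v_o)/(v − v_s).
f' = 994 × (346 − 30)/(346 − 12.22) = 994 × 316/333.78 ≈ 941 Hz.

941 Hz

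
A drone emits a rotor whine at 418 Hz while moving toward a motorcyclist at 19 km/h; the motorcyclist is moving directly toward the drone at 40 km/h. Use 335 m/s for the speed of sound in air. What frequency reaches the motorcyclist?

439 Hz

19 km/h = 5.278 m/s; 40 km/h = 11.11 m/s.
With source approaching and observer approaching, f' = f · (v + v_o)/(v − v_s).
f' = 418 × (335 + 11.11)/(335 − 5.278) = 418 × 346.11/329.72 ≈ 439 Hz.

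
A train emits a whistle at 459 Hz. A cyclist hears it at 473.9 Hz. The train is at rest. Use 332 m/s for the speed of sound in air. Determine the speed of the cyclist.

10.8 m/s

f' > f, so the cyclist is approaching.
f' = f · (v + v_o)/v ⇒ v_o = v · |f'/f − 1|.
v_o = 332 × |473.9/459 − 1| = 332 × 0.03246 ≈ 10.8 m/s.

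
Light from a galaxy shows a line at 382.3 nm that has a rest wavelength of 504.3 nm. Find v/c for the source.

λ'/λ₀ = 0.7581 < 1 (blueshift), so the source is approaching.
λ'/λ₀ = √((1 − β)/(1 + β)) for an approaching source ⇒ β = (1 − r²)/(1 + r²) with r = λ'/λ₀.
β = (1 − 0.5747)/(1 + 0.5747) ≈ 0.270.

0.270c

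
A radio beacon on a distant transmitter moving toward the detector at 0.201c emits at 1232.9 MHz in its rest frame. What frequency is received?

1511.6 MHz

Relativistic Doppler for frequency: f' = f₀ · √((1 + β)/(1 − β)).
f' = 1232.9 × √(1.2010/0.7990) = 1232.9 × 1.22602 ≈ 1511.6 MHz.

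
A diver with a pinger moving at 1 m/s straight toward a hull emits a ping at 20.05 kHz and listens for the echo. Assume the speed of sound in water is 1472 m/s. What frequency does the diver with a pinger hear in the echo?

20.1 kHz

The hull receives the sound from a moving source: f₁ = f₀ · v/(v − v_e) = 20.05 × 1472/1471 ≈ 20.1 kHz.
On the return leg the diver with a pinger is a moving observer: f₂ = f₁ · (v + v_e)/v = 20.1 × 1473/1472 ≈ 20.1 kHz.
Equivalently f₂ = f₀ · (v + v_e)/(v − v_e).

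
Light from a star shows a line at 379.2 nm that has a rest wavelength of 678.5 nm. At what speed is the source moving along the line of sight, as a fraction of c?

λ'/λ₀ = 0.5589 < 1 (blueshift), so the source is approaching.
λ'/λ₀ = √((1 − β)/(1 + β)) for an approaching source ⇒ β = (1 − r²)/(1 + r²) with r = λ'/λ₀.
β = (1 − 0.3123)/(1 + 0.3123) ≈ 0.524.

0.524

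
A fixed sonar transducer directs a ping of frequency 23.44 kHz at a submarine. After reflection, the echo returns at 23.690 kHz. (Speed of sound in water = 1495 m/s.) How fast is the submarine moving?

Double Doppler shift off a moving reflector: f₂ = f₀ · (v + u)/(v − u) (u > 0 toward emitter).
Rearranging, u = v · (f₂ − f₀)/(f₂ + f₀) = 1495 × 0.250/47.130 ≈ 7.9 m/s.
So the submarine is moving at 7.9 m/s toward the emitter.

7.9 m/s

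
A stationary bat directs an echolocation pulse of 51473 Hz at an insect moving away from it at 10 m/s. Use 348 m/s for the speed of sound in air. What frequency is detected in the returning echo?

The insect first receives the wave as a moving observer: f₁ = f₀ · (v − u)/v = 51473 × (348 − 10)/348 ≈ 49994 Hz.
The reflection then acts as a moving source: f₂ = f₁ · v/(v + u) ≈ 48597 Hz.
Equivalently f₂ = f₀ · (v − u)/(v + u).

48597 Hz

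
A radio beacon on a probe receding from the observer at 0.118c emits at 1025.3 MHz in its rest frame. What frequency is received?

Relativistic Doppler for frequency: f' = f₀ · √((1 − β)/(1 + β)).
f' = 1025.3 × √(0.8820/1.1180) = 1025.3 × 0.88821 ≈ 910.7 MHz.

910.7 MHz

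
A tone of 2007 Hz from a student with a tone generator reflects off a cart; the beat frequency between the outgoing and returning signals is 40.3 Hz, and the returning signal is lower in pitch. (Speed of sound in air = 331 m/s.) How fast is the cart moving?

Double Doppler shift off a moving reflector: f₂ = f₀ · (v + u)/(v − u) (u > 0 toward emitter).
Returning signal is lower, so f₂ = f₀ − Δf = 2007 − 40.3 = 1966.7 Hz.
Rearranging, u = v · (f₂ − f₀)/(f₂ + f₀) = 331 × -40.3/3973.7 ≈ -3.4 m/s.
So the cart is moving at 3.4 m/s away from the emitter.

3.4 m/s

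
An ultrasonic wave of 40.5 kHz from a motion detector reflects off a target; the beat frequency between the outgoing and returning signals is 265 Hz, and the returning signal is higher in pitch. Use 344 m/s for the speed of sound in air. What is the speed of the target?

1.12 m/s

Double Doppler shift off a moving reflector: f₂ = f₀ · (v + u)/(v − u) (u > 0 toward emitter).
Returning signal is higher, so f₂ = f₀ + Δf = 40500 + 265 = 40765 Hz.
Rearranging, u = v · (f₂ − f₀)/(f₂ + f₀) = 344 × 265/81265 ≈ 1.12 m/s.
So the target is moving at 1.12 m/s toward the emitter.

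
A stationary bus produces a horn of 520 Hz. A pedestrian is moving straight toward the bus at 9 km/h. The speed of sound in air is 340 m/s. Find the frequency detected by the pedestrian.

524 Hz

9 km/h = 2.5 m/s.
Moving observer, stationary source: f' = f · (v + v_o)/v.
f' = 520 × (340 + 2.5)/340 = 520 × 342.5/340 ≈ 524 Hz.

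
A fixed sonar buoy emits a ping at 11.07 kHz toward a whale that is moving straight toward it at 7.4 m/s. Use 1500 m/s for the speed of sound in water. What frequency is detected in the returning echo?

At the whale (a moving observer), f₁ = f₀ · (v + u)/v = 11.07 × 1507.4/1500 ≈ 11.12 kHz.
On reflection it acts as a source moving toward the stationary detector: f₂ = f₁ · v/(v − u) = 11.12 × 1500/1492.6 ≈ 11.18 kHz.

11.18 kHz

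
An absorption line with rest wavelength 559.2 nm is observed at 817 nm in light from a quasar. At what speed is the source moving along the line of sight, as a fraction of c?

0.362

λ'/λ₀ = 1.4610 > 1 (redshift), so the source is receding.
λ'/λ₀ = √((1 + β)/(1 − β)) for a receding source ⇒ β = (r² − 1)/(r² + 1) with r = λ'/λ₀.
β = (2.1346 − 1)/(2.1346 + 1) ≈ 0.362.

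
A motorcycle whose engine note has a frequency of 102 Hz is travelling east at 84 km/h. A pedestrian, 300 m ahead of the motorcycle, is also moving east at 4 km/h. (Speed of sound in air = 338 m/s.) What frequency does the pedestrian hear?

84 km/h = 23.33 m/s; 4 km/h = 1.111 m/s.
The pedestrian is ahead, so the motorcycle is moving toward it while the pedestrian is moving away from the motorcycle.
Both move, so f' = f · (v − v_o)/(v − v_s).
f' = 102 × (338 − 1.111)/(338 − 23.33) = 102 × 336.89/314.67 ≈ 109 Hz.

109 Hz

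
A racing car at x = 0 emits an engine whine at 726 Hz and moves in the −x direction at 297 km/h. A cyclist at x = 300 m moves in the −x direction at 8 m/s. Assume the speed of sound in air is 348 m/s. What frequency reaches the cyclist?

600 Hz

297 km/h = 82.5 m/s.
The observer lies on the +x side, so the source is heading away from the observer and the observer is heading toward the source.
With source receding and observer approaching, f' = f · (v + v_o)/(v + v_s).
f' = 726 × (348 + 8)/(348 + 82.5) = 726 × 356/430.5 ≈ 600 Hz.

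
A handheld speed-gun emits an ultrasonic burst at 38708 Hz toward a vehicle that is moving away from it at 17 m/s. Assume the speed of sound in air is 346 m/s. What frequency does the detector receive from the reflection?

35082 Hz

The vehicle first receives the wave as a moving observer: f₁ = f₀ · (v − u)/v = 38708 × (346 − 17)/346 ≈ 36806 Hz.
On reflection it acts as a source moving away from the stationary detector: f₂ = f₁ · v/(v + u) = 36806 × 346/363 ≈ 35082 Hz.
Equivalently f₂ = f₀ · (v − u)/(v + u).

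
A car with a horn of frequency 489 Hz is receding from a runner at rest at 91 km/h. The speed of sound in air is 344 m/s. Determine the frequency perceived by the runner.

456 Hz

91 km/h = 25.28 m/s.
Moving source, stationary observer: f' = f · v/(v + v_s) since the source is receding.
f' = 489 × 344/(344 + 25.28) = 489 × 344/369.3 ≈ 456 Hz.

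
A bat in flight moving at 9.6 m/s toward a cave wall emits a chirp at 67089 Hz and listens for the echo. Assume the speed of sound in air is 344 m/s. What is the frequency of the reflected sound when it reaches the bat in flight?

The cave wall receives the sound from a moving source: f₁ = f₀ · v/(v − v_e) = 67089 × 344/334.4 ≈ 69015 Hz.
On the return leg the bat in flight is a moving observer: f₂ = f₁ · (v + v_e)/v = 69015 × 353.6/344 ≈ 70941 Hz.

70941 Hz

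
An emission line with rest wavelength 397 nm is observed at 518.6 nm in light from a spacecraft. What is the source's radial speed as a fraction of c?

λ'/λ₀ = 1.3063 > 1 (redshift), so the source is receding.
λ'/λ₀ = √((1 + β)/(1 − β)) for a receding source ⇒ β = (r² − 1)/(r² + 1) with r = λ'/λ₀.
β = (1.7064 − 1)/(1.7064 + 1) ≈ 0.261.

0.261c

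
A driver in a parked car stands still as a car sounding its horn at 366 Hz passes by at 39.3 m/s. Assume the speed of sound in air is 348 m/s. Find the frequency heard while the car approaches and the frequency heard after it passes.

Approaching: f₁ = f · v/(v − v_s) = 366 × 348/308.7 ≈ 413 Hz.
Receding: f₂ = f · v/(v + v_s) = 366 × 348/387.3 ≈ 329 Hz.

413 Hz approaching; 329 Hz receding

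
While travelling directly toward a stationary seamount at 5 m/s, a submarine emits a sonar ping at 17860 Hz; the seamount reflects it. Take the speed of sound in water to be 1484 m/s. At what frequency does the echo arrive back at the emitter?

17981 Hz

The seamount receives the sound from a moving source: f₁ = f₀ · v/(v − v_e) = 17860 × 1484/1479 ≈ 17920 Hz.
On the return leg the submarine is a moving observer: f₂ = f₁ · (v + v_e)/v = 17920 × 1489/1484 ≈ 17981 Hz.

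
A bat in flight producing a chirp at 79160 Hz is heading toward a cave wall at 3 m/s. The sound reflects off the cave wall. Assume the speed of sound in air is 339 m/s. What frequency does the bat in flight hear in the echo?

The cave wall receives the sound from a moving source: f₁ = f₀ · v/(v − v_e) = 79160 × 339/336 ≈ 79867 Hz.
On the return leg the bat in flight is a moving observer: f₂ = f₁ · (v + v_e)/v = 79867 × 342/339 ≈ 80574 Hz.

80574 Hz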